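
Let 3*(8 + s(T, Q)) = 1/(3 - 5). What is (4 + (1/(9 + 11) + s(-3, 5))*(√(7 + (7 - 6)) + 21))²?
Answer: 101637521/3600 + 1621223*√2/300 ≈ 35875.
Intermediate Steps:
s(T, Q) = -49/6 (s(T, Q) = -8 + 1/(3*(3 - 5)) = -8 + (⅓)/(-2) = -8 + (⅓)*(-½) = -8 - ⅙ = -49/6)
(4 + (1/(9 + 11) + s(-3, 5))*(√(7 + (7 - 6)) + 21))² = (4 + (1/(9 + 11) - 49/6)*(√(7 + (7 - 6)) + 21))² = (4 + (1/20 - 49/6)*(√(7 + 1) + 21))² = (4 + (1/20 - 49/6)*(√8 + 21))² = (4 - 487*(2*√2 + 21)/60)² = (4 - 487*(21 + 2*√2)/60)² = (4 + (-3409/20 - 487*√2/30))² = (-3329/20 - 487*√2/30)²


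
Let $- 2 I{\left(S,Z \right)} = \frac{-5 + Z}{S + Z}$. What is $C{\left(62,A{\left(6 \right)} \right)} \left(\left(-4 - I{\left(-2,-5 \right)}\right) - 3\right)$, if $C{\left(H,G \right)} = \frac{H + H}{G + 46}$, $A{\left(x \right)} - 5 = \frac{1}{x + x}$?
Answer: $- \frac{65472}{4291} \approx -15.258$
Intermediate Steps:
$I{\left(S,Z \right)} = - \frac{-5 + Z}{2 \left(S + Z\right)}$ ($I{\left(S,Z \right)} = - \frac{\left(-5 + Z\right) \frac{1}{S + Z}}{2} = - \frac{\frac{1}{S + Z} \left(-5 + Z\right)}{2} = - \frac{-5 + Z}{2 \left(S + Z\right)}$)
$A{\left(x \right)} = 5 + \frac{1}{2 x}$ ($A{\left(x \right)} = 5 + \frac{1}{x + x} = 5 + \frac{1}{2 x}$)
$C{\left(H,G \right)} = \frac{2 H}{46 + G}$
$C{\left(62,A{\left(6 \right)} \right)} \left(\left(-4 - I{\left(-2,-5 \right)}\right) - 3\right) = 2 \cdot 62 \frac{1}{46 + \left(5 + \frac{1}{2 \cdot 6}\right)} \left(\left(-4 - \frac{5 - -5}{2 \left(-2 - 5\right)}\right) - 3\right) = 2 \cdot 62 \frac{1}{46 + \left(5 + \frac{1}{2} \cdot \frac{1}{6}\right)} \left(\left(-4 - \frac{5 + 5}{2 \left(-7\right)}\right) - 3\right) = 2 \cdot 62 \frac{1}{46 + \left(5 + \frac{1}{12}\right)} \left(\left(-4 - \frac{1}{2} \left(- \frac{1}{7}\right) 10\right) - 3\right) = 2 \cdot 62 \frac{1}{46 + \frac{61}{12}} \left(\left(-4 - - \frac{5}{7}\right) - 3\right) = 2 \cdot 62 \frac{1}{\frac{613}{12}} \left(\left(-4 + \frac{5}{7}\right) - 3\right) = 2 \cdot 62 \cdot \frac{12}{613} \left(- \frac{23}{7} - 3\right) = \frac{1488}{613} \left(- \frac{44}{7}\right) = - \frac{65472}{4291}$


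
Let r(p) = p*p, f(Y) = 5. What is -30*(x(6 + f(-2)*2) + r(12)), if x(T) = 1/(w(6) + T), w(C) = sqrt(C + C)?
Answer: -263640/61 + 15*sqrt(3)/61 ≈ -4321.5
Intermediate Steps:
w(C) = sqrt(2)*sqrt(C) (w(C) = sqrt(2*C) = sqrt(2)*sqrt(C))
r(p) = p**2
x(T) = 1/(T + 2*sqrt(3)) (x(T) = 1/(sqrt(2)*sqrt(6) + T) = 1/(2*sqrt(3) + T) = 1/(T + 2*sqrt(3)))
-30*(x(6 + f(-2)*2) + r(12)) = -30*(1/((6 + 5*2) + 2*sqrt(3)) + 12**2) = -30*(1/((6 + 10) + 2*sqrt(3)) + 144) = -30*(1/(16 + 2*sqrt(3)) + 144) = -30*(144 + 1/(16 + 2*sqrt(3))) = -4320 - 30/(16 + 2*sqrt(3))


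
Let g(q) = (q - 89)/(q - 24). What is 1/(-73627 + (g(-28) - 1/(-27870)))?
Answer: -55740/4103843563 ≈ -1.3582e-5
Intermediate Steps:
g(q) = (-89 + q)/(-24 + q)
1/(-73627 + (g(-28) - 1/(-27870))) = 1/(-73627 + ((-89 - 28)/(-24 - 28) - 1/(-27870))) = 1/(-73627 + (-117/(-52) - 1*(-1/27870))) = 1/(-73627 + (-1/52*(-117) + 1/27870)) = 1/(-73627 + (9/4 + 1/27870)) = 1/(-73627 + 125417/55740) = 1/(-4103843563/55740) = -55740/4103843563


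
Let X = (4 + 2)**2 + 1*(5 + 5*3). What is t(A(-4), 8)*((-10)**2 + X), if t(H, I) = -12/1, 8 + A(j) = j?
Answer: -1872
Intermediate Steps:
A(j) = -8 + j
t(H, I) = -12 (t(H, I) = -12*1 = -12)
X = 56 (X = 6**2 + 1*(5 + 15) = 36 + 1*20 = 36 + 20 = 56)
t(A(-4), 8)*((-10)**2 + X) = -12*((-10)**2 + 56) = -12*(100 + 56) = -12*156 = -1872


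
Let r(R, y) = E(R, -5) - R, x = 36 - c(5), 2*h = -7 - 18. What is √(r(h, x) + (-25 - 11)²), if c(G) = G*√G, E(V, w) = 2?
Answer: √5242/2 ≈ 36.201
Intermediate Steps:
h = -25/2 (h = (-7 - 18)/2 = (½)*(-25) = -25/2 ≈ -12.500)
c(G) = G^(3/2)
x = 36 - 5*√5 (x = 36 - 5^(3/2) = 36 - 5*√5 ≈ 24.820)
r(R, y) = 2 - R
√(r(h, x) + (-25 - 11)²) = √((2 - 1*(-25/2)) + (-25 - 11)²) = √((2 + 25/2) + (-36)²) = √(29/2 + 1296) = √(2621/2) = √5242/2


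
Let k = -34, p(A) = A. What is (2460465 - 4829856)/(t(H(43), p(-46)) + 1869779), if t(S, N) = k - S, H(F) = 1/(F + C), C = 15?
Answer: -45808226/36148403 ≈ -1.2672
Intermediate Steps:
H(F) = 1/(15 + F) (H(F) = 1/(F + 15) = 1/(15 + F))
t(S, N) = -34 - S
(2460465 - 4829856)/(t(H(43), p(-46)) + 1869779) = (2460465 - 4829856)/((-34 - 1/(15 + 43)) + 1869779) = -2369391/((-34 - 1/58) + 1869779) = -2369391/(-1973/58 + 1869779) = -2369391/108445209/58 = -2369391*58/108445209 = -45808226/36148403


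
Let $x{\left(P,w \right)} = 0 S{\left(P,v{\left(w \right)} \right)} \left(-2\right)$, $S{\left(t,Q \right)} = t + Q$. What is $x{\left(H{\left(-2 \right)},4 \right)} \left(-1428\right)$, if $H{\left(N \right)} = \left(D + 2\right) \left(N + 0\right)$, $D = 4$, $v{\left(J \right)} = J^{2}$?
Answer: $0$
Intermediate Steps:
$H{\left(N \right)} = 6 N$ ($H{\left(N \right)} = \left(4 + 2\right) \left(N + 0\right) = 6 N$)
$S{\left(t,Q \right)} = Q + t$
$x{\left(P,w \right)} = 0$ ($x{\left(P,w \right)} = 0 \left(w^{2} + P\right) \left(-2\right) = 0 \left(P + w^{2}\right) \left(-2\right) = 0 \left(-2\right) = 0$)
$x{\left(H{\left(-2 \right)},4 \right)} \left(-1428\right) = 0 \left(-1428\right) = 0$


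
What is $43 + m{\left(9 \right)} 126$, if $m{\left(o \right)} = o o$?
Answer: $10249$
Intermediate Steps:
$m{\left(o \right)} = o^{2}$
$43 + m{\left(9 \right)} 126 = 43 + 9^{2} \cdot 126 = 43 + 81 \cdot 126 = 43 + 10206 = 10249$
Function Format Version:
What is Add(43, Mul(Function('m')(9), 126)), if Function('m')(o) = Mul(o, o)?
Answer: 10249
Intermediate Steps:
Function('m')(o) = Pow(o, 2)
Add(43, Mul(Function('m')(9), 126)) = Add(43, Mul(Pow(9, 2), 126)) = Add(43, Mul(81, 126)) = Add(43, 10206) = 10249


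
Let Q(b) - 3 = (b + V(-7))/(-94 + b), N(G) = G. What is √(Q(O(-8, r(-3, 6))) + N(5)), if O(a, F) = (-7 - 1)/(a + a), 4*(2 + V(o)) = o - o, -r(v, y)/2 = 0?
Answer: √280313/187 ≈ 2.8313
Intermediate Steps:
r(v, y) = 0 (r(v, y) = -2*0 = 0)
V(o) = -2 (V(o) = -2 + (o - o)/4 = -2 + (¼)*0 = -2 + 0 = -2)
O(a, F) = -4/a (O(a, F) = -8*1/(2*a) = -4/a)
Q(b) = 3 + (-2 + b)/(-94 + b) (Q(b) = 3 + (b - 2)/(-94 + b) = 3 + (-2 + b)/(-94 + b))
√(Q(O(-8, r(-3, 6))) + N(5)) = √(4*(-71 - 4/(-8))/(-94 - 4/(-8)) + 5) = √(4*(-71 - 4*(-⅛))/(-94 - 4*(-⅛)) + 5) = √(4*(-71 + ½)/(-94 + ½) + 5) = √(4*(-141/2)/(-187/2) + 5) = √(4*(-2/187)*(-141/2) + 5) = √(564/187 + 5) = √(1499/187) = √280313/187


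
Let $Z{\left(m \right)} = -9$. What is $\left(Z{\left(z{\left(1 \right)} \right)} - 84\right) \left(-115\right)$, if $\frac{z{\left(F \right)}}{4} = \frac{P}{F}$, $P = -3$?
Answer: $10695$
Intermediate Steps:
$z{\left(F \right)} = - \frac{12}{F}$ ($z{\left(F \right)} = 4 \left(- \frac{3}{F}\right) = - \frac{12}{F}$)
$\left(Z{\left(z{\left(1 \right)} \right)} - 84\right) \left(-115\right) = \left(-9 - 84\right) \left(-115\right) = \left(-93\right) \left(-115\right) = 10695$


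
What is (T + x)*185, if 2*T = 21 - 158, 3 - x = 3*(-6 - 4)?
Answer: -13135/2 ≈ -6567.5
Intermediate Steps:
x = 33 (x = 3 - 3*(-6 - 4) = 3 - 3*(-10) = 3 - 1*(-30) = 3 + 30 = 33)
T = -137/2 (T = (21 - 158)/2 = (1/2)*(-137) = -137/2 ≈ -68.500)
(T + x)*185 = (-137/2 + 33)*185 = -71/2*185 = -13135/2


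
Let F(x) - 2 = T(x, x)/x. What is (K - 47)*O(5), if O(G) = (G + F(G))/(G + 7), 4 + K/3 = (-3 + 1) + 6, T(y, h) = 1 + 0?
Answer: -141/5 ≈ -28.200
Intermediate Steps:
T(y, h) = 1
F(x) = 2 + 1/x
K = 0 (K = -12 + 3*((-3 + 1) + 6) = -12 + 3*(-2 + 6) = -12 + 3*4 = -12 + 12 = 0)
O(G) = (2 + G + 1/G)/(7 + G) (O(G) = (G + (2 + 1/G))/(G + 7) = (2 + G + 1/G)/(7 + G))
(K - 47)*O(5) = (0 - 47)*((1 + 5**2 + 2*5)/(5*(7 + 5))) = -47*(1 + 25 + 10)/(5*12) = -47*36/(5*12) = -47*3/5 = -141/5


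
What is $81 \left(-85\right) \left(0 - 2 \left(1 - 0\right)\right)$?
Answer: $13770$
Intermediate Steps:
$81 \left(-85\right) \left(0 - 2 \left(1 - 0\right)\right) = - 6885 \left(0 - 2 \left(1 + 0\right)\right) = - 6885 \left(0 - 2\right) = \left(-6885\right) \left(-2\right) = 13770$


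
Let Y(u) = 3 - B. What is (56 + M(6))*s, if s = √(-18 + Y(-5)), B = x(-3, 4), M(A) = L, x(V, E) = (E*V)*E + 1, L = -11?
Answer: 180*√2 ≈ 254.56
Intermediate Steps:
x(V, E) = 1 + V*E² (x(V, E) = V*E² + 1 = 1 + V*E²)
M(A) = -11
B = -47 (B = 1 - 3*4² = 1 - 3*16 = 1 - 48 = -47)
Y(u) = 50 (Y(u) = 3 - 1*(-47) = 3 + 47 = 50)
s = 4*√2 (s = √(-18 + 50) = √32 = 4*√2 ≈ 5.6569)
(56 + M(6))*s = (56 - 11)*(4*√2) = 45*(4*√2) = 180*√2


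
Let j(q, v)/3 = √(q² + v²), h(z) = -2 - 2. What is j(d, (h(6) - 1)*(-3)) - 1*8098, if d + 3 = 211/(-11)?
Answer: -8098 + 3*√86761/11 ≈ -8017.7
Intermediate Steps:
h(z) = -4
d = -244/11 (d = -3 + 211/(-11) = -3 + 211*(-1/11) = -3 - 211/11 = -244/11 ≈ -22.182)
j(q, v) = 3*√(q² + v²)
j(d, (h(6) - 1)*(-3)) - 1*8098 = 3*√((-244/11)² + ((-4 - 1)*(-3))²) - 1*8098 = 3*√(59536/121 + (-5*(-3))²) - 8098 = 3*√(59536/121 + 15²) - 8098 = 3*√(59536/121 + 225) - 8098 = 3*√(86761/121) - 8098 = 3*(√86761/11) - 8098 = 3*√86761/11 - 8098 = -8098 + 3*√86761/11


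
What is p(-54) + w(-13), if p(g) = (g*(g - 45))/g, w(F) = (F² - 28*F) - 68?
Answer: 366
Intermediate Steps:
w(F) = -68 + F² - 28*F
p(g) = -45 + g (p(g) = (g*(-45 + g))/g = -45 + g)
p(-54) + w(-13) = (-45 - 54) + (-68 + (-13)² - 28*(-13)) = -99 + (-68 + 169 + 364) = -99 + 465 = 366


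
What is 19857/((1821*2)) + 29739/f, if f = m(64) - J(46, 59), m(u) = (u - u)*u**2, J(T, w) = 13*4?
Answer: -17879479/31564 ≈ -566.45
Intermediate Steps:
J(T, w) = 52
m(u) = 0 (m(u) = (u - u)*u**2 = 0*u**2 = 0)
f = -52 (f = 0 - 1*52 = 0 - 52 = -52)
19857/((1821*2)) + 29739/f = 19857/((1821*2)) + 29739/(-52) = 19857/3642 + 29739*(-1/52) = 19857*(1/3642) - 29739/52 = 6619/1214 - 29739/52 = -17879479/31564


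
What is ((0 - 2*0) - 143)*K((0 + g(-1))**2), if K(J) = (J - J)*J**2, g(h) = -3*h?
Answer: 0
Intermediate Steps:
K(J) = 0 (K(J) = 0*J**2 = 0)
((0 - 2*0) - 143)*K((0 + g(-1))**2) = ((0 - 2*0) - 143)*0 = ((0 + 0) - 143)*0 = (0 - 143)*0 = -143*0 = 0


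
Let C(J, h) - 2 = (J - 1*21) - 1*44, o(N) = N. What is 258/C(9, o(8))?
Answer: -43/9 ≈ -4.7778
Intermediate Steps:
C(J, h) = -63 + J (C(J, h) = 2 + ((J - 1*21) - 1*44) = 2 + ((J - 21) - 44) = 2 + ((-21 + J) - 44) = 2 + (-65 + J) = -63 + J)
258/C(9, o(8)) = 258/(-63 + 9) = 258/(-54) = 258*(-1/54) = -43/9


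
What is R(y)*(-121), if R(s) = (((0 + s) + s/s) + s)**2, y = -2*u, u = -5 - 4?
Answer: -165649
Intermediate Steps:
u = -9
y = 18 (y = -2*(-9) = 18)
R(s) = (1 + 2*s)**2 (R(s) = ((s + 1) + s)**2 = ((1 + s) + s)**2 = (1 + 2*s)**2)
R(y)*(-121) = (1 + 2*18)**2*(-121) = (1 + 36)**2*(-121) = 37**2*(-121) = 1369*(-121) = -165649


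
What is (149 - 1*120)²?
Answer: 841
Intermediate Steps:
(149 - 1*120)² = (149 - 120)² = 29² = 841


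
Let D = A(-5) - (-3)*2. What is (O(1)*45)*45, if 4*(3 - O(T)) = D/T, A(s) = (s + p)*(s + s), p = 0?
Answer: -22275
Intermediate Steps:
A(s) = 2*s² (A(s) = (s + 0)*(s + s) = s*(2*s) = 2*s²)
D = 56 (D = 2*(-5)² - (-3)*2 = 2*25 - 1*(-6) = 50 + 6 = 56)
O(T) = 3 - 14/T
(O(1)*45)*45 = ((3 - 14/1)*45)*45 = ((3 - 14*1)*45)*45 = ((3 - 14)*45)*45 = -11*45*45 = -495*45 = -22275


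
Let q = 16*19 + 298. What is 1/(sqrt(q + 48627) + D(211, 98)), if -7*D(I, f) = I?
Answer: 1477/2367700 + 49*sqrt(49229)/2367700 ≈ 0.0052156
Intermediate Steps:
D(I, f) = -I/7
q = 602 (q = 304 + 298 = 602)
1/(sqrt(q + 48627) + D(211, 98)) = 1/(sqrt(602 + 48627) - 1/7*211) = 1/(sqrt(49229) - 211/7) = 1/(-211/7 + sqrt(49229))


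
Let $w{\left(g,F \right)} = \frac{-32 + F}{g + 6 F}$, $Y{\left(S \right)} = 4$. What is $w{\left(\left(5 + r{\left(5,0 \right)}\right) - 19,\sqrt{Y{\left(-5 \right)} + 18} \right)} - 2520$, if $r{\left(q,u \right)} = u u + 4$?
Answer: $- \frac{436007}{173} - \frac{91 \sqrt{22}}{346} \approx -2521.5$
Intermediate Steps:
$r{\left(q,u \right)} = 4 + u^{2}$ ($r{\left(q,u \right)} = u^{2} + 4 = 4 + u^{2}$)
$w{\left(g,F \right)} = \frac{-32 + F}{g + 6 F}$
$w{\left(\left(5 + r{\left(5,0 \right)}\right) - 19,\sqrt{Y{\left(-5 \right)} + 18} \right)} - 2520 = \frac{-32 + \sqrt{4 + 18}}{\left(\left(5 + \left(4 + 0^{2}\right)\right) - 19\right) + 6 \sqrt{4 + 18}} - 2520 = \frac{-32 + \sqrt{22}}{\left(\left(5 + \left(4 + 0\right)\right) - 19\right) + 6 \sqrt{22}} - 2520 = \frac{-32 + \sqrt{22}}{\left(\left(5 + 4\right) - 19\right) + 6 \sqrt{22}} - 2520 = \frac{-32 + \sqrt{22}}{\left(9 - 19\right) + 6 \sqrt{22}} - 2520 = \frac{-32 + \sqrt{22}}{-10 + 6 \sqrt{22}} - 2520 = -2520 + \frac{-32 + \sqrt{22}}{-10 + 6 \sqrt{22}}$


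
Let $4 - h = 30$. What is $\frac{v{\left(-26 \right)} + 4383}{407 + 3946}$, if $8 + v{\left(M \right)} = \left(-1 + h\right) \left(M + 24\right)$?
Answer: $\frac{4429}{4353} \approx 1.0175$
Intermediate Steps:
$h = -26$ ($h = 4 - 30 = -26$)
$v{\left(M \right)} = -656 - 27 M$ ($v{\left(M \right)} = -8 + \left(-1 - 26\right) \left(M + 24\right) = -8 - 27 \left(24 + M\right) = -8 - \left(648 + 27 M\right) = -656 - 27 M$)
$\frac{v{\left(-26 \right)} + 4383}{407 + 3946} = \frac{\left(-656 - -702\right) + 4383}{407 + 3946} = \frac{\left(-656 + 702\right) + 4383}{4353} = \left(46 + 4383\right) \frac{1}{4353} = 4429 \cdot \frac{1}{4353} = \frac{4429}{4353}$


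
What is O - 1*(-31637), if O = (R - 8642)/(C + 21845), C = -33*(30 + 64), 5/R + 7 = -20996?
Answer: 12454015519942/393659229 ≈ 31637.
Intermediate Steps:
R = -5/21003 (R = 5/(-7 - 20996) = 5/(-21003) = 5*(-1/21003) = -5/21003 ≈ -0.00023806)
C = -3102 (C = -33*94 = -3102)
O = -181507931/393659229 (O = (-5/21003 - 8642)/(-3102 + 21845) = -181507931/21003/18743 = -181507931/21003*1/18743 = -181507931/393659229 ≈ -0.46108)
O - 1*(-31637) = -181507931/393659229 - 1*(-31637) = -181507931/393659229 + 31637 = 12454015519942/393659229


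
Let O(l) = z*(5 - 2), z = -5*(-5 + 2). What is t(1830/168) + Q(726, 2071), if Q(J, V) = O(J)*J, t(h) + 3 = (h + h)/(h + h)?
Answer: 32668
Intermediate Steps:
z = 15 (z = -5*(-3) = 15)
t(h) = -2 (t(h) = -3 + (h + h)/(h + h) = -3 + (2*h)/((2*h)) = -3 + (2*h)*(1/(2*h)) = -3 + 1 = -2)
O(l) = 45 (O(l) = 15*(5 - 2) = 15*3 = 45)
Q(J, V) = 45*J
t(1830/168) + Q(726, 2071) = -2 + 45*726 = -2 + 32670 = 32668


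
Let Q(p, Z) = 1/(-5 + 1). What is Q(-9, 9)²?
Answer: 1/16 ≈ 0.062500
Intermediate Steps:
Q(p, Z) = -¼ (Q(p, Z) = 1/(-4) = -¼)
Q(-9, 9)² = (-¼)² = 1/16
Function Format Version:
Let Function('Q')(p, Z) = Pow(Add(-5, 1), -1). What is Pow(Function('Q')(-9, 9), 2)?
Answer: Rational(1, 16) ≈ 0.062500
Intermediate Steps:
Function('Q')(p, Z) = Rational(-1, 4) (Function('Q')(p, Z) = Pow(-4, -1) = Rational(-1, 4))
Pow(Function('Q')(-9, 9), 2) = Pow(Rational(-1, 4), 2) = Rational(1, 16)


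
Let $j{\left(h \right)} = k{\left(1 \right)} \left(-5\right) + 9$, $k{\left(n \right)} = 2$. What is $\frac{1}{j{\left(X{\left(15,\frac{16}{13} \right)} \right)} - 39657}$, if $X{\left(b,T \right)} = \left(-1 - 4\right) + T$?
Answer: $- \frac{1}{39658} \approx -2.5216 \cdot 10^{-5}$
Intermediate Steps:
$X{\left(b,T \right)} = -5 + T$
$j{\left(h \right)} = -1$ ($j{\left(h \right)} = 2 \left(-5\right) + 9 = -10 + 9 = -1$)
$\frac{1}{j{\left(X{\left(15,\frac{16}{13} \right)} \right)} - 39657} = \frac{1}{-1 - 39657} = \frac{1}{-39658} = - \frac{1}{39658}$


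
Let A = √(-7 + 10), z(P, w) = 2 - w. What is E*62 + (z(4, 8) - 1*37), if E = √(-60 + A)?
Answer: -43 + 62*I*√(60 - √3) ≈ -43.0 + 473.27*I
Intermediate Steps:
A = √3 ≈ 1.7320
E = √(-60 + √3) ≈ 7.6333*I
E*62 + (z(4, 8) - 1*37) = √(-60 + √3)*62 + ((2 - 1*8) - 1*37) = 62*√(-60 + √3) + ((2 - 8) - 37) = 62*√(-60 + √3) + (-6 - 37) = 62*√(-60 + √3) - 43 = -43 + 62*√(-60 + √3)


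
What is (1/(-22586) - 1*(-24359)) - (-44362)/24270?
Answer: 6676842726421/274081110 ≈ 24361.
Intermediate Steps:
(1/(-22586) - 1*(-24359)) - (-44362)/24270 = (-1/22586 + 24359) - (-44362)/24270 = 550172373/22586 - 1*(-22181/12135) = 550172373/22586 + 22181/12135 = 6676842726421/274081110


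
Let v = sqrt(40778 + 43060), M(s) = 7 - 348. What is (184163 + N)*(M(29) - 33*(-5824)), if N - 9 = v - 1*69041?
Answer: 22087997481 + 191851*sqrt(83838) ≈ 2.2144e+10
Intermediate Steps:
M(s) = -341
v = sqrt(83838) ≈ 289.55
N = -69032 + sqrt(83838) (N = 9 + (sqrt(83838) - 1*69041) = 9 + (sqrt(83838) - 69041) = 9 + (-69041 + sqrt(83838)) = -69032 + sqrt(83838) ≈ -68743.)
(184163 + N)*(M(29) - 33*(-5824)) = (184163 + (-69032 + sqrt(83838)))*(-341 - 33*(-5824)) = (115131 + sqrt(83838))*(-341 + 192192) = (115131 + sqrt(83838))*191851 = 22087997481 + 191851*sqrt(83838)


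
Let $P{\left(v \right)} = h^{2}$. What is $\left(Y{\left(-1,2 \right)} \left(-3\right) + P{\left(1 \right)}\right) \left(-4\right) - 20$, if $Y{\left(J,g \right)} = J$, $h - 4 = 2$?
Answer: $-176$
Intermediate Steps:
$h = 6$ ($h = 4 + 2 = 6$)
$P{\left(v \right)} = 36$ ($P{\left(v \right)} = 6^{2} = 36$)
$\left(Y{\left(-1,2 \right)} \left(-3\right) + P{\left(1 \right)}\right) \left(-4\right) - 20 = \left(\left(-1\right) \left(-3\right) + 36\right) \left(-4\right) - 20 = \left(3 + 36\right) \left(-4\right) - 20 = 39 \left(-4\right) - 20 = -156 - 20 = -176$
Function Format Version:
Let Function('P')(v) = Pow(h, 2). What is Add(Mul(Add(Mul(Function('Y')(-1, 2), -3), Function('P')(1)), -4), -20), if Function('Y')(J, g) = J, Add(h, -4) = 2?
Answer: -176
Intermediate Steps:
h = 6 (h = Add(4, 2) = 6)
Function('P')(v) = 36 (Function('P')(v) = Pow(6, 2) = 36)
Add(Mul(Add(Mul(Function('Y')(-1, 2), -3), Function('P')(1)), -4), -20) = Add(Mul(Add(Mul(-1, -3), 36), -4), -20) = Add(Mul(Add(3, 36), -4), -20) = Add(Mul(39, -4), -20) = Add(-156, -20) = -176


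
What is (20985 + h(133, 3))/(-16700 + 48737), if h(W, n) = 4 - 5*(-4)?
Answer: 7003/10679 ≈ 0.65577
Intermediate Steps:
h(W, n) = 24 (h(W, n) = 4 + 20 = 24)
(20985 + h(133, 3))/(-16700 + 48737) = (20985 + 24)/(-16700 + 48737) = 21009/32037 = 21009*(1/32037) = 7003/10679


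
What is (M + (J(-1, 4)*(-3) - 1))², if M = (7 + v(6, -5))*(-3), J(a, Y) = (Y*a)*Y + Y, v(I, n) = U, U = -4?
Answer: 676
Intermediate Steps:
v(I, n) = -4
J(a, Y) = Y + a*Y² (J(a, Y) = a*Y² + Y = Y + a*Y²)
M = -9 (M = (7 - 4)*(-3) = 3*(-3) = -9)
(M + (J(-1, 4)*(-3) - 1))² = (-9 + ((4*(1 + 4*(-1)))*(-3) - 1))² = (-9 + ((4*(1 - 4))*(-3) - 1))² = (-9 + ((4*(-3))*(-3) - 1))² = (-9 + (-12*(-3) - 1))² = (-9 + (36 - 1))² = (-9 + 35)² = 26² = 676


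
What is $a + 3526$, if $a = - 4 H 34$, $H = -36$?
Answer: $8422$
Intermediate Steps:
$a = 4896$ ($a = \left(-4\right) \left(-36\right) 34 = 144 \cdot 34 = 4896$)
$a + 3526 = 4896 + 3526 = 8422$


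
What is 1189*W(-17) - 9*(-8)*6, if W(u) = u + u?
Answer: -39994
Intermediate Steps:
W(u) = 2*u
1189*W(-17) - 9*(-8)*6 = 1189*(2*(-17)) - 9*(-8)*6 = 1189*(-34) + 72*6 = -40426 + 432 = -39994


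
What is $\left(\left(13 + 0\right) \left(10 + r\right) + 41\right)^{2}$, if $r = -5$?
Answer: $11236$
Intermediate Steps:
$\left(\left(13 + 0\right) \left(10 + r\right) + 41\right)^{2} = \left(\left(13 + 0\right) \left(10 - 5\right) + 41\right)^{2} = \left(13 \cdot 5 + 41\right)^{2} = \left(65 + 41\right)^{2} = 106^{2} = 11236$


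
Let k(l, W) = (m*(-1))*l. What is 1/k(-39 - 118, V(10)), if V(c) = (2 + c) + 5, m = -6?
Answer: -1/942 ≈ -0.0010616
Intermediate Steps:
V(c) = 7 + c
k(l, W) = 6*l (k(l, W) = (-6*(-1))*l = 6*l)
1/k(-39 - 118, V(10)) = 1/(6*(-39 - 118)) = 1/(6*(-157)) = 1/(-942) = -1/942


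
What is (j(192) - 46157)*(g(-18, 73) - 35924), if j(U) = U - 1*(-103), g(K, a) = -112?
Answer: 1652683032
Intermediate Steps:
j(U) = 103 + U (j(U) = U + 103 = 103 + U)
(j(192) - 46157)*(g(-18, 73) - 35924) = ((103 + 192) - 46157)*(-112 - 35924) = (295 - 46157)*(-36036) = -45862*(-36036) = 1652683032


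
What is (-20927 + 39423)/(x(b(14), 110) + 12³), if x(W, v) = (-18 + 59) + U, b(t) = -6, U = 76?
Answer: 18496/1845 ≈ 10.025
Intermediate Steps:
x(W, v) = 117 (x(W, v) = (-18 + 59) + 76 = 41 + 76 = 117)
(-20927 + 39423)/(x(b(14), 110) + 12³) = (-20927 + 39423)/(117 + 12³) = 18496/(117 + 1728) = 18496/1845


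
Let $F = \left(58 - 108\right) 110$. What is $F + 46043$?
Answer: $40543$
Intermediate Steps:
$F = -5500$ ($F = \left(-50\right) 110 = -5500$)
$F + 46043 = -5500 + 46043 = 40543$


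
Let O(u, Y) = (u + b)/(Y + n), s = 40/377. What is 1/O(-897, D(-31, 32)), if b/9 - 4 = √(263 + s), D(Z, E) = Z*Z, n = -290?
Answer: -6600139/8225562 - 61*√37395007/2741854 ≈ -0.93844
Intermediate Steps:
s = 40/377 (s = 40*(1/377) = 40/377 ≈ 0.10610)
D(Z, E) = Z²
b = 36 + 9*√37395007/377 (b = 36 + 9*√(263 + 40/377) = 36 + 9*√(99191/377) = 36 + 9*(√37395007/377) = 36 + 9*√37395007/377 ≈ 181.98)
O(u, Y) = (36 + u + 9*√37395007/377)/(-290 + Y) (O(u, Y) = (u + (36 + 9*√37395007/377))/(Y - 290) = (36 + u + 9*√37395007/377)/(-290 + Y))
1/O(-897, D(-31, 32)) = 1/((36 - 897 + 9*√37395007/377)/(-290 + (-31)²)) = 1/((-861 + 9*√37395007/377)/(-290 + 961)) = 1/((-861 + 9*√37395007/377)/671) = 1/(-861/671 + 9*√37395007/252967)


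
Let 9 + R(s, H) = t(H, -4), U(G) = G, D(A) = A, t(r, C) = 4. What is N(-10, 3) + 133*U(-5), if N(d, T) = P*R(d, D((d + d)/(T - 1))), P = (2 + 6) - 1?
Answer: -700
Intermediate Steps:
R(s, H) = -5 (R(s, H) = -9 + 4 = -5)
P = 7 (P = 8 - 1 = 7)
N(d, T) = -35 (N(d, T) = 7*(-5) = -35)
N(-10, 3) + 133*U(-5) = -35 + 133*(-5) = -35 - 665 = -700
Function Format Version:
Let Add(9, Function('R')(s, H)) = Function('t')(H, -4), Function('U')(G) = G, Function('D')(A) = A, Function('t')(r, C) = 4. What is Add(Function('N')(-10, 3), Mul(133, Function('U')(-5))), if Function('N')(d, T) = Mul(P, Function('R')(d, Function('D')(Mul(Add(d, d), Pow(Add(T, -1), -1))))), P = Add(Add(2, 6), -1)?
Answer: -700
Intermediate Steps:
Function('R')(s, H) = -5 (Function('R')(s, H) = Add(-9, 4) = -5)
P = 7 (P = Add(8, -1) = 7)
Function('N')(d, T) = -35 (Function('N')(d, T) = Mul(7, -5) = -35)
Add(Function('N')(-10, 3), Mul(133, Function('U')(-5))) = Add(-35, Mul(133, -5)) = Add(-35, -665) = -700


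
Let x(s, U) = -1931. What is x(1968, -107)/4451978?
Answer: -1931/4451978 ≈ -0.00043374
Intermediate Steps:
x(1968, -107)/4451978 = -1931/4451978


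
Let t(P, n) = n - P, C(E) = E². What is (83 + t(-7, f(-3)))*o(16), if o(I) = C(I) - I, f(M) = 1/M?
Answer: 21520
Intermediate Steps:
o(I) = I² - I
(83 + t(-7, f(-3)))*o(16) = (83 + (1/(-3) - 1*(-7)))*(16*(-1 + 16)) = (83 + (-⅓ + 7))*(16*15) = (83 + 20/3)*240 = (269/3)*240 = 21520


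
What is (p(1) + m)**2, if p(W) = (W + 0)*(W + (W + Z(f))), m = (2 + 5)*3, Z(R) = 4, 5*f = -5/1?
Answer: 729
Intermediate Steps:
f = -1 (f = (-5/1)/5 = (-5*1)/5 = (1/5)*(-5) = -1)
m = 21 (m = 7*3 = 21)
p(W) = W*(4 + 2*W) (p(W) = (W + 0)*(W + (W + 4)) = W*(W + (4 + W)) = W*(4 + 2*W))
(p(1) + m)**2 = (2*1*(2 + 1) + 21)**2 = (2*1*3 + 21)**2 = (6 + 21)**2 = 27**2 = 729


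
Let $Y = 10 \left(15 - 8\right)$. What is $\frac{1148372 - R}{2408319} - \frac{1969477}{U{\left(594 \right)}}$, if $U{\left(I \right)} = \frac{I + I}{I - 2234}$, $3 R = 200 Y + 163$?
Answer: $\frac{72025302967451}{26491509} \approx 2.7188 \cdot 10^{6}$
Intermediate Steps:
$Y = 70$ ($Y = 10 \cdot 7 = 70$)
$R = 4721$ ($R = \frac{200 \cdot 70 + 163}{3} = \frac{14000 + 163}{3} = \frac{1}{3} \cdot 14163 = 4721$)
$U{\left(I \right)} = \frac{2 I}{-2234 + I}$
$\frac{1148372 - R}{2408319} - \frac{1969477}{U{\left(594 \right)}} = \frac{1148372 - 4721}{2408319} - \frac{1969477}{2 \cdot 594 \frac{1}{-2234 + 594}} = \left(1148372 - 4721\right) \frac{1}{2408319} - \frac{1969477}{2 \cdot 594 \frac{1}{-1640}} = 1143651 \cdot \frac{1}{2408319} - \frac{1969477}{2 \cdot 594 \left(- \frac{1}{1640}\right)} = \frac{381217}{802773} - \frac{1969477}{- \frac{297}{410}} = \frac{381217}{802773} - - \frac{807485570}{297} = \frac{381217}{802773} + \frac{807485570}{297} = \frac{72025302967451}{26491509}$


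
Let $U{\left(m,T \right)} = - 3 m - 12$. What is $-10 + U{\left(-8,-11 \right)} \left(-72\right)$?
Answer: $-874$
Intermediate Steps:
$U{\left(m,T \right)} = -12 - 3 m$
$-10 + U{\left(-8,-11 \right)} \left(-72\right) = -10 + \left(-12 - -24\right) \left(-72\right) = -10 + \left(-12 + 24\right) \left(-72\right) = -10 + 12 \left(-72\right) = -10 - 864 = -874$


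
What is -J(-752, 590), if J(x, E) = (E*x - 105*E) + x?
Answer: 506382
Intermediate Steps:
J(x, E) = x - 105*E + E*x (J(x, E) = (-105*E + E*x) + x = x - 105*E + E*x)
-J(-752, 590) = -(-752 - 105*590 + 590*(-752)) = -(-752 - 61950 - 443680) = -1*(-506382) = 506382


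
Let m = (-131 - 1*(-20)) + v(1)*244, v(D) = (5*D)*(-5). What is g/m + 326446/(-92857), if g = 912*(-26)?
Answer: 174269078/576734827 ≈ 0.30217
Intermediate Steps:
g = -23712
v(D) = -25*D
m = -6211 (m = (-131 - 1*(-20)) - 25*1*244 = (-131 + 20) - 25*244 = -111 - 6100 = -6211)
g/m + 326446/(-92857) = -23712/(-6211) + 326446/(-92857) = -23712*(-1/6211) + 326446*(-1/92857) = 23712/6211 - 326446/92857 = 174269078/576734827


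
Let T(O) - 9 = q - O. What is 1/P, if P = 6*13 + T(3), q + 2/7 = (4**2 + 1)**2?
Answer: 7/2609 ≈ 0.0026830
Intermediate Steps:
q = 2021/7 (q = -2/7 + (4**2 + 1)**2 = -2/7 + (16 + 1)**2 = -2/7 + 17**2 = -2/7 + 289 = 2021/7 ≈ 288.71)
T(O) = 2084/7 - O (T(O) = 9 + (2021/7 - O) = 2084/7 - O)
P = 2609/7 (P = 6*13 + (2084/7 - 1*3) = 78 + (2084/7 - 3) = 78 + 2063/7 = 2609/7 ≈ 372.71)
1/P = 1/(2609/7) = 7/2609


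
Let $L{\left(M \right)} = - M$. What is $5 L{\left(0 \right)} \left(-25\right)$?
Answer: $0$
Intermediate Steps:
$5 L{\left(0 \right)} \left(-25\right) = 5 \left(\left(-1\right) 0\right) \left(-25\right) = 5 \cdot 0 \left(-25\right) = 0 \left(-25\right) = 0$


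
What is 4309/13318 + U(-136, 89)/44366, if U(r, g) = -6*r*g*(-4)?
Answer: -1838826317/295433194 ≈ -6.2242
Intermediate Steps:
U(r, g) = 24*g*r (U(r, g) = -6*g*r*(-4) = 24*g*r)
4309/13318 + U(-136, 89)/44366 = 4309/13318 + (24*89*(-136))/44366 = 4309*(1/13318) - 290496*1/44366 = 4309/13318 - 145248/22183 = -1838826317/295433194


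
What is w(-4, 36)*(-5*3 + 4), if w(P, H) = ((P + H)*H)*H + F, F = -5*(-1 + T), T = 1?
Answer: -456192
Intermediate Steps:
F = 0 (F = -5*(-1 + 1) = -5*0 = 0)
w(P, H) = H**2*(H + P) (w(P, H) = ((P + H)*H)*H + 0 = ((H + P)*H)*H + 0 = (H*(H + P))*H + 0 = H**2*(H + P) + 0 = H**2*(H + P))
w(-4, 36)*(-5*3 + 4) = (36**2*(36 - 4))*(-5*3 + 4) = (1296*32)*(-15 + 4) = 41472*(-11) = -456192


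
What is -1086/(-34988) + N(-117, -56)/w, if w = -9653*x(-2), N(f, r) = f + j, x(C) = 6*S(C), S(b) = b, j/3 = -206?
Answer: 170207/6892636 ≈ 0.024694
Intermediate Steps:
j = -618 (j = 3*(-206) = -618)
x(C) = 6*C
N(f, r) = -618 + f (N(f, r) = f - 618 = -618 + f)
w = 115836 (w = -57918*(-2) = -9653*(-12) = 115836)
-1086/(-34988) + N(-117, -56)/w = -1086/(-34988) + (-618 - 117)/115836 = -1086*(-1/34988) - 735*1/115836 = 543/17494 - 5/788 = 170207/6892636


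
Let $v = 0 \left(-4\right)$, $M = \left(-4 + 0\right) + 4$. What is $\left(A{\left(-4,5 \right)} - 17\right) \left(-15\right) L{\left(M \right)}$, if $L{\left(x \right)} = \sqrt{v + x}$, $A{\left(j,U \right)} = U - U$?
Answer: $0$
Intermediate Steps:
$A{\left(j,U \right)} = 0$
$M = 0$ ($M = -4 + 4 = 0$)
$v = 0$
$L{\left(x \right)} = \sqrt{x}$ ($L{\left(x \right)} = \sqrt{0 + x} = \sqrt{x}$)
$\left(A{\left(-4,5 \right)} - 17\right) \left(-15\right) L{\left(M \right)} = \left(0 - 17\right) \left(-15\right) \sqrt{0} = \left(-17\right) \left(-15\right) 0 = 255 \cdot 0 = 0$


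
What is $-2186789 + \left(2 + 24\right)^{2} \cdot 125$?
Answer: $-2102289$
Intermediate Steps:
$-2186789 + \left(2 + 24\right)^{2} \cdot 125 = -2186789 + 26^{2} \cdot 125 = -2186789 + 676 \cdot 125 = -2186789 + 84500 = -2102289$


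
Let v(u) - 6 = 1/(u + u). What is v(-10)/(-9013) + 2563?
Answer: 462006261/180260 ≈ 2563.0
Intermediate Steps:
v(u) = 6 + 1/(2*u) (v(u) = 6 + 1/(u + u) = 6 + 1/(2*u))
v(-10)/(-9013) + 2563 = (6 + (½)/(-10))/(-9013) + 2563 = (6 + (½)*(-⅒))*(-1/9013) + 2563 = (6 - 1/20)*(-1/9013) + 2563 = (119/20)*(-1/9013) + 2563 = -119/180260 + 2563 = 462006261/180260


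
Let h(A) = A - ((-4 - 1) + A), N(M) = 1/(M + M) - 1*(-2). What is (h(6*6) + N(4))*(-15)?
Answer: -855/8 ≈ -106.88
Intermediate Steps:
N(M) = 2 + 1/(2*M) (N(M) = 1/(2*M) + 2 = 2 + 1/(2*M))
h(A) = 5 (h(A) = A - (-5 + A) = A + (5 - A) = 5)
(h(6*6) + N(4))*(-15) = (5 + (2 + (1/2)/4))*(-15) = (5 + (2 + (1/2)*(1/4)))*(-15) = (5 + (2 + 1/8))*(-15) = (5 + 17/8)*(-15) = (57/8)*(-15) = -855/8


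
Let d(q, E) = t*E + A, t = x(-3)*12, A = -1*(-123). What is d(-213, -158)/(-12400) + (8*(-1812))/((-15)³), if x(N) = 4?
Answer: 2732417/558000 ≈ 4.8968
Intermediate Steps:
A = 123
t = 48 (t = 4*12 = 48)
d(q, E) = 123 + 48*E (d(q, E) = 48*E + 123 = 123 + 48*E)
d(-213, -158)/(-12400) + (8*(-1812))/((-15)³) = (123 + 48*(-158))/(-12400) + (8*(-1812))/((-15)³) = (123 - 7584)*(-1/12400) - 14496/(-3375) = -7461*(-1/12400) - 14496*(-1/3375) = 7461/12400 + 4832/1125 = 2732417/558000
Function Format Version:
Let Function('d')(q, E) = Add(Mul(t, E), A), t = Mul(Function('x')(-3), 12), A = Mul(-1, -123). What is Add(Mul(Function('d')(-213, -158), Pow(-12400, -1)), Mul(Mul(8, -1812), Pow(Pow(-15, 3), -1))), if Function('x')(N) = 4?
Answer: Rational(2732417, 558000) ≈ 4.8968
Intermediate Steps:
A = 123
t = 48 (t = Mul(4, 12) = 48)
Function('d')(q, E) = Add(123, Mul(48, E)) (Function('d')(q, E) = Add(Mul(48, E), 123) = Add(123, Mul(48, E)))
Add(Mul(Function('d')(-213, -158), Pow(-12400, -1)), Mul(Mul(8, -1812), Pow(Pow(-15, 3), -1))) = Add(Mul(Add(123, Mul(48, -158)), Pow(-12400, -1)), Mul(Mul(8, -1812), Pow(Pow(-15, 3), -1))) = Add(Mul(Add(123, -7584), Rational(-1, 12400)), Mul(-14496, Pow(-3375, -1))) = Add(Mul(-7461, Rational(-1, 12400)), Mul(-14496, Rational(-1, 3375))) = Add(Rational(7461, 12400), Rational(4832, 1125)) = Rational(2732417, 558000)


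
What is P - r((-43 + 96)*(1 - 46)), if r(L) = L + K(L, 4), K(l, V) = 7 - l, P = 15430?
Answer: 15423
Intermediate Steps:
r(L) = 7 (r(L) = L + (7 - L) = 7)
P - r((-43 + 96)*(1 - 46)) = 15430 - 1*7 = 15430 - 7 = 15423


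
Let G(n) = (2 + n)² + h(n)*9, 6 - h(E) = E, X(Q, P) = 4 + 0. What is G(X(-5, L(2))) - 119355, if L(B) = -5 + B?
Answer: -119301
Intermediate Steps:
X(Q, P) = 4
h(E) = 6 - E
G(n) = 54 + (2 + n)² - 9*n (G(n) = (2 + n)² + (6 - n)*9 = (2 + n)² + (54 - 9*n) = 54 + (2 + n)² - 9*n)
G(X(-5, L(2))) - 119355 = (58 + 4² - 5*4) - 119355 = (58 + 16 - 20) - 119355 = 54 - 119355 = -119301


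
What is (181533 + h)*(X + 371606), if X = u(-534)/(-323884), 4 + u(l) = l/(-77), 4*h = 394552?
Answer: 1298243394291884961/12469534 ≈ 1.0411e+11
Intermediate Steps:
h = 98638 (h = (¼)*394552 = 98638)
u(l) = -4 - l/77 (u(l) = -4 + l/(-77) = -4 + l*(-1/77) = -4 - l/77)
X = -113/12469534 (X = (-4 - 1/77*(-534))/(-323884) = (-4 + 534/77)*(-1/323884) = (226/77)*(-1/323884) = -113/12469534 ≈ -9.0621e-6)
(181533 + h)*(X + 371606) = (181533 + 98638)*(-113/12469534 + 371606) = 280171*(4633753651491/12469534) = 1298243394291884961/12469534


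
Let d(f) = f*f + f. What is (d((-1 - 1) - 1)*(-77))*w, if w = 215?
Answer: -99330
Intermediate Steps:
d(f) = f + f² (d(f) = f² + f = f + f²)
(d((-1 - 1) - 1)*(-77))*w = ((((-1 - 1) - 1)*(1 + ((-1 - 1) - 1)))*(-77))*215 = (((-2 - 1)*(1 + (-2 - 1)))*(-77))*215 = (-3*(1 - 3)*(-77))*215 = (-3*(-2)*(-77))*215 = (6*(-77))*215 = -462*215 = -99330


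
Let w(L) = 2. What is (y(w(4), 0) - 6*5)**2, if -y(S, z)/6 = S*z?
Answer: 900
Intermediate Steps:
y(S, z) = -6*S*z
(y(w(4), 0) - 6*5)**2 = (-6*2*0 - 6*5)**2 = (0 - 30)**2 = (-30)**2 = 900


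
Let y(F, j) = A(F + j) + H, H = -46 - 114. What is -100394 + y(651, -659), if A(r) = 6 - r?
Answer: -100540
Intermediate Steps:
H = -160
y(F, j) = -154 - F - j (y(F, j) = (6 - (F + j)) - 160 = (6 + (-F - j)) - 160 = (6 - F - j) - 160 = -154 - F - j)
-100394 + y(651, -659) = -100394 + (-154 - 1*651 - 1*(-659)) = -100394 + (-154 - 651 + 659) = -100394 - 146 = -100540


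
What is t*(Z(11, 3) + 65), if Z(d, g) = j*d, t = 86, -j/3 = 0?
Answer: 5590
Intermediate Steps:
j = 0 (j = -3*0 = 0)
Z(d, g) = 0 (Z(d, g) = 0*d = 0)
t*(Z(11, 3) + 65) = 86*(0 + 65) = 86*65 = 5590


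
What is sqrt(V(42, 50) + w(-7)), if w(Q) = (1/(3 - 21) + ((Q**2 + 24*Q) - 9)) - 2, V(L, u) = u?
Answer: I*sqrt(2882)/6 ≈ 8.9474*I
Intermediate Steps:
w(Q) = -199/18 + Q**2 + 24*Q (w(Q) = (1/(-18) + (-9 + Q**2 + 24*Q)) - 2 = (-1/18 + (-9 + Q**2 + 24*Q)) - 2 = (-163/18 + Q**2 + 24*Q) - 2 = -199/18 + Q**2 + 24*Q)
sqrt(V(42, 50) + w(-7)) = sqrt(50 + (-199/18 + (-7)**2 + 24*(-7))) = sqrt(50 + (-199/18 + 49 - 168)) = sqrt(50 - 2341/18) = sqrt(-1441/18) = I*sqrt(2882)/6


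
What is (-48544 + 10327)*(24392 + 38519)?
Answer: -2404269687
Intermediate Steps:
(-48544 + 10327)*(24392 + 38519) = -38217*62911 = -2404269687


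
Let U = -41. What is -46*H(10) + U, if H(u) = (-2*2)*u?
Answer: 1799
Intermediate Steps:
H(u) = -4*u
-46*H(10) + U = -(-184)*10 - 41 = -46*(-40) - 41 = 1840 - 41 = 1799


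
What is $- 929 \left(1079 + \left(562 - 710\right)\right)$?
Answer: $-864899$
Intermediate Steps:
$- 929 \left(1079 + \left(562 - 710\right)\right) = - 929 \left(1079 - 148\right) = \left(-929\right) 931 = -864899$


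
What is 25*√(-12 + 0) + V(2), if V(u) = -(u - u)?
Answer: 50*I*√3 ≈ 86.603*I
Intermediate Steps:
V(u) = 0 (V(u) = -1*0 = 0)
25*√(-12 + 0) + V(2) = 25*√(-12 + 0) + 0 = 25*√(-12) + 0 = 25*(2*I*√3) + 0 = 50*I*√3 + 0 = 50*I*√3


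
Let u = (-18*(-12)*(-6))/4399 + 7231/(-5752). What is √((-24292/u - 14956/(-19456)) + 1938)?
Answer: √2506582244486095576925345/11936183344 ≈ 132.64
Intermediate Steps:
u = -39263761/25303048 (u = (216*(-6))*(1/4399) + 7231*(-1/5752) = -1296*1/4399 - 7231/5752 = -1296/4399 - 7231/5752 = -39263761/25303048 ≈ -1.5517)
√((-24292/u - 14956/(-19456)) + 1938) = √((-24292/(-39263761/25303048) - 14956/(-19456)) + 1938) = √((-24292*(-25303048/39263761) - 14956*(-1/19456)) + 1938) = √((614661642016/39263761 + 3739/4864) + 1938) = √(2989861033968203/190978933504 + 1938) = √(3359978207098955/190978933504) = √2506582244486095576925345/11936183344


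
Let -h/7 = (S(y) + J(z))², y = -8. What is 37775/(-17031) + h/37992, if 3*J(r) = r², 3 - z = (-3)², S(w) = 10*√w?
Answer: -18846409/8986691 - 140*I*√2/1583 ≈ -2.0971 - 0.12507*I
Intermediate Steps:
z = -6 (z = 3 - 1*(-3)² = 3 - 1*9 = 3 - 9 = -6)
J(r) = r²/3
h = -7*(12 + 20*I*√2)² (h = -7*(10*√(-8) + (⅓)*(-6)²)² = -7*(10*(2*I*√2) + (⅓)*36)² = -7*(20*I*√2 + 12)² = -7*(12 + 20*I*√2)² ≈ 4592.0 - 4751.8*I)
37775/(-17031) + h/37992 = 37775/(-17031) + (4592 - 3360*I*√2)/37992 = 37775*(-1/17031) + (4592 - 3360*I*√2)*(1/37992) = -37775/17031 + (574/4749 - 140*I*√2/1583) = -18846409/8986691 - 140*I*√2/1583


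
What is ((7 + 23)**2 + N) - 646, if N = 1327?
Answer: 1581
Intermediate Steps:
((7 + 23)**2 + N) - 646 = ((7 + 23)**2 + 1327) - 646 = (30**2 + 1327) - 646 = (900 + 1327) - 646 = 2227 - 646 = 1581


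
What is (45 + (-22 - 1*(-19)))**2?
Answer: 1764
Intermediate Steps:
(45 + (-22 - 1*(-19)))**2 = (45 + (-22 + 19))**2 = (45 - 3)**2 = 42**2 = 1764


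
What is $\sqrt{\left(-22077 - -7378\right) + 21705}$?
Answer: $\sqrt{7006} \approx 83.702$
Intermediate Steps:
$\sqrt{\left(-22077 - -7378\right) + 21705} = \sqrt{\left(-22077 + 7378\right) + 21705} = \sqrt{-14699 + 21705} = \sqrt{7006}$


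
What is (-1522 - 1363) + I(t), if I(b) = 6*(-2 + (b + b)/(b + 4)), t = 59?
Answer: -60601/21 ≈ -2885.8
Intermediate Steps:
I(b) = -12 + 12*b/(4 + b) (I(b) = 6*(-2 + (2*b)/(4 + b)) = 6*(-2 + 2*b/(4 + b)) = -12 + 12*b/(4 + b))
(-1522 - 1363) + I(t) = (-1522 - 1363) - 48/(4 + 59) = -2885 - 48/63 = -2885 - 48*1/63 = -2885 - 16/21 = -60601/21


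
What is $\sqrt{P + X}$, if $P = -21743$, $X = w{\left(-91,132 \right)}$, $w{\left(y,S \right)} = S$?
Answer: $i \sqrt{21611} \approx 147.01 i$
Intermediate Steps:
$X = 132$
$\sqrt{P + X} = \sqrt{-21743 + 132} = \sqrt{-21611} = i \sqrt{21611}$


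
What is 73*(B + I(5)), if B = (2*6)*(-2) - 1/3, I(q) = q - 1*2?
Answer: -4672/3 ≈ -1557.3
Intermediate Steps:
I(q) = -2 + q (I(q) = q - 2 = -2 + q)
B = -73/3 (B = 12*(-2) - 1*1/3 = -24 - 1/3 = -73/3 ≈ -24.333)
73*(B + I(5)) = 73*(-73/3 + (-2 + 5)) = 73*(-73/3 + 3) = 73*(-64/3) = -4672/3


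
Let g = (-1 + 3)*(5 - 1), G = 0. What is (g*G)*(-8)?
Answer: 0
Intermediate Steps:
g = 8 (g = 2*4 = 8)
(g*G)*(-8) = (8*0)*(-8) = 0*(-8) = 0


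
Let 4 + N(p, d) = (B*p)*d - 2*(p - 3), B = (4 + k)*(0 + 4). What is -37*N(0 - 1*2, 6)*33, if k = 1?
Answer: 285714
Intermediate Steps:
B = 20 (B = (4 + 1)*(0 + 4) = 5*4 = 20)
N(p, d) = 2 - 2*p + 20*d*p (N(p, d) = -4 + ((20*p)*d - 2*(p - 3)) = -4 + (20*d*p - 2*(-3 + p)) = -4 + (20*d*p + (6 - 2*p)) = -4 + (6 - 2*p + 20*d*p) = 2 - 2*p + 20*d*p)
-37*N(0 - 1*2, 6)*33 = -37*(2 - 2*(0 - 1*2) + 20*6*(0 - 1*2))*33 = -37*(2 - 2*(0 - 2) + 20*6*(0 - 2))*33 = -37*(2 - 2*(-2) + 20*6*(-2))*33 = -37*(2 + 4 - 240)*33 = -37*(-234)*33 = 8658*33 = 285714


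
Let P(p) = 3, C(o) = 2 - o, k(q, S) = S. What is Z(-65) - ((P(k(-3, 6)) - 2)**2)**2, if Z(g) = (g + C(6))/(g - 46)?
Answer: -14/37 ≈ -0.37838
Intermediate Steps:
Z(g) = (-4 + g)/(-46 + g) (Z(g) = (g + (2 - 1*6))/(g - 46) = (g + (2 - 6))/(-46 + g) = (g - 4)/(-46 + g) = (-4 + g)/(-46 + g))
Z(-65) - ((P(k(-3, 6)) - 2)**2)**2 = (-4 - 65)/(-46 - 65) - ((3 - 2)**2)**2 = -69/(-111) - (1**2)**2 = -1/111*(-69) - 1*1**2 = 23/37 - 1*1 = 23/37 - 1 = -14/37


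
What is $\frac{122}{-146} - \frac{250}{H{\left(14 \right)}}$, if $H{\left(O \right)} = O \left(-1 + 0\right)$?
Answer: $\frac{8698}{511} \approx 17.022$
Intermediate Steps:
$H{\left(O \right)} = - O$ ($H{\left(O \right)} = O \left(-1\right) = - O$)
$\frac{122}{-146} - \frac{250}{H{\left(14 \right)}} = \frac{122}{-146} - \frac{250}{\left(-1\right) 14} = 122 \left(- \frac{1}{146}\right) - \frac{250}{-14} = - \frac{61}{73} - - \frac{125}{7} = - \frac{61}{73} + \frac{125}{7} = \frac{8698}{511}$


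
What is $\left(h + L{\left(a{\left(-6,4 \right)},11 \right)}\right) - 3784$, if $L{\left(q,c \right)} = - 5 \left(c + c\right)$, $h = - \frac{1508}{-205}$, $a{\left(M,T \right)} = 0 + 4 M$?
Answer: $- \frac{796762}{205} \approx -3886.6$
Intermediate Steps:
$a{\left(M,T \right)} = 4 M$
$h = \frac{1508}{205}$ ($h = \left(-1508\right) \left(- \frac{1}{205}\right) = \frac{1508}{205} \approx 7.3561$)
$L{\left(q,c \right)} = - 10 c$ ($L{\left(q,c \right)} = - 5 \cdot 2 c = - 10 c$)
$\left(h + L{\left(a{\left(-6,4 \right)},11 \right)}\right) - 3784 = \left(\frac{1508}{205} - 110\right) - 3784 = - \frac{21042}{205} - 3784 = - \frac{796762}{205}$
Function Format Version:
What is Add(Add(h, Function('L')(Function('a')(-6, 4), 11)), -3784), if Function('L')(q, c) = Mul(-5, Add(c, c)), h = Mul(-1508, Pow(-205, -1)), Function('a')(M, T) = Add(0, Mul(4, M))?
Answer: Rational(-796762, 205) ≈ -3886.6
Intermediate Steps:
Function('a')(M, T) = Mul(4, M)
h = Rational(1508, 205) (h = Mul(-1508, Rational(-1, 205)) = Rational(1508, 205) ≈ 7.3561)
Function('L')(q, c) = Mul(-10, c) (Function('L')(q, c) = Mul(-5, Mul(2, c)) = Mul(-10, c))
Add(Add(h, Function('L')(Function('a')(-6, 4), 11)), -3784) = Add(Add(Rational(1508, 205), Mul(-10, 11)), -3784) = Add(Add(Rational(1508, 205), -110), -3784) = Add(Rational(-21042, 205), -3784) = Rational(-796762, 205)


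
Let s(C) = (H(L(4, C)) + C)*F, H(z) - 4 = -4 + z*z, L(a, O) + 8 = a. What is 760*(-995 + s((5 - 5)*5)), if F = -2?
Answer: -780520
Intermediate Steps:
L(a, O) = -8 + a
H(z) = z**2 (H(z) = 4 + (-4 + z*z) = 4 + (-4 + z**2) = z**2)
s(C) = -32 - 2*C (s(C) = ((-8 + 4)**2 + C)*(-2) = ((-4)**2 + C)*(-2) = (16 + C)*(-2) = -32 - 2*C)
760*(-995 + s((5 - 5)*5)) = 760*(-995 + (-32 - 2*(5 - 5)*5)) = 760*(-995 + (-32 - 0*5)) = 760*(-995 + (-32 - 2*0)) = 760*(-995 + (-32 + 0)) = 760*(-995 - 32) = 760*(-1027) = -780520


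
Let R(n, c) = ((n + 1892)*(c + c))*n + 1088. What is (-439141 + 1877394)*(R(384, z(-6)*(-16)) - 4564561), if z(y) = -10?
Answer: 395679806451971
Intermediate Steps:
R(n, c) = 1088 + 2*c*n*(1892 + n) (R(n, c) = ((1892 + n)*(2*c))*n + 1088 = (2*c*(1892 + n))*n + 1088 = 2*c*n*(1892 + n) + 1088 = 1088 + 2*c*n*(1892 + n))
(-439141 + 1877394)*(R(384, z(-6)*(-16)) - 4564561) = (-439141 + 1877394)*((1088 + 2*(-10*(-16))*384² + 3784*(-10*(-16))*384) - 4564561) = 1438253*((1088 + 2*160*147456 + 3784*160*384) - 4564561) = 1438253*((1088 + 47185920 + 232488960) - 4564561) = 1438253*(279675968 - 4564561) = 1438253*275111407 = 395679806451971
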